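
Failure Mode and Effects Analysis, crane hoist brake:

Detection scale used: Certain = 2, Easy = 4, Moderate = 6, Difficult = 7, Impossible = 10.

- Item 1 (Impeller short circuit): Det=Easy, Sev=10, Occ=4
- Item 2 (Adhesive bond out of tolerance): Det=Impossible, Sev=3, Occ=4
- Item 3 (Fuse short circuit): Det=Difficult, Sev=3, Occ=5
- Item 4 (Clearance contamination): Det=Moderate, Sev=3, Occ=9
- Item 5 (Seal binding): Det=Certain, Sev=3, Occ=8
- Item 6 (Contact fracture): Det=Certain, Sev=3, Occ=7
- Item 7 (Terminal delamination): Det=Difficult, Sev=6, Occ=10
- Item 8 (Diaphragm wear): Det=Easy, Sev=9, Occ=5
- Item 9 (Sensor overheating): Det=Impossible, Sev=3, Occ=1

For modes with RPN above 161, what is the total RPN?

RPN = Severity × Occurrence × Detection:
  Item 1: 10 × 4 × 4 = 160
  Item 2: 3 × 4 × 10 = 120
  Item 3: 3 × 5 × 7 = 105
  Item 4: 3 × 9 × 6 = 162
  Item 5: 3 × 8 × 2 = 48
  Item 6: 3 × 7 × 2 = 42
  Item 7: 6 × 10 × 7 = 420
  Item 8: 9 × 5 × 4 = 180
  Item 9: 3 × 1 × 10 = 30
RPN > 161: Item 4 (162), Item 7 (420), Item 8 (180).
Sum: 162 + 420 + 180 = 762.

762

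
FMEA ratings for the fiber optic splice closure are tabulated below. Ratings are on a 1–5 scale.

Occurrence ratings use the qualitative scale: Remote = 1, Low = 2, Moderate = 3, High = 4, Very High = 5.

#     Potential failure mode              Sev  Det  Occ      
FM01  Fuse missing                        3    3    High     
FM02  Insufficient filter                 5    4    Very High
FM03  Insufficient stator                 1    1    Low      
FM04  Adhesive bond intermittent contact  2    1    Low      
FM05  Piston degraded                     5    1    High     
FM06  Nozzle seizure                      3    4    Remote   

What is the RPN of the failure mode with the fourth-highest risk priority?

RPN = Severity × Occurrence × Detection:
  FM01: 3 × 4 × 3 = 36
  FM02: 5 × 5 × 4 = 100
  FM03: 1 × 2 × 1 = 2
  FM04: 2 × 2 × 1 = 4
  FM05: 5 × 4 × 1 = 20
  FM06: 3 × 1 × 4 = 12
Sorted descending: 100, 36, 20, 12, 4, 2.
The fourth-highest RPN is 12 (FM06).

12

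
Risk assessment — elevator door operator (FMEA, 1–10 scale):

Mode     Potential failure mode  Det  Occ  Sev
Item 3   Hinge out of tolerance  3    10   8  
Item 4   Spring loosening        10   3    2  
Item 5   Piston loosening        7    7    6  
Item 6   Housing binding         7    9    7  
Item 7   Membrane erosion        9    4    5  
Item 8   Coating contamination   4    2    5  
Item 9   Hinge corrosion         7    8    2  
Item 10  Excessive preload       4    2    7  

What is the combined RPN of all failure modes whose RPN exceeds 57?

RPN = Severity × Occurrence × Detection:
  Item 3: 8 × 10 × 3 = 240
  Item 4: 2 × 3 × 10 = 60
  Item 5: 6 × 7 × 7 = 294
  Item 6: 7 × 9 × 7 = 441
  Item 7: 5 × 4 × 9 = 180
  Item 8: 5 × 2 × 4 = 40
  Item 9: 2 × 8 × 7 = 112
  Item 10: 7 × 2 × 4 = 56
RPN > 57: Item 3 (240), Item 4 (60), Item 5 (294), Item 6 (441), Item 7 (180), Item 9 (112).
Sum: 240 + 60 + 294 + 441 + 180 + 112 = 1327.

1327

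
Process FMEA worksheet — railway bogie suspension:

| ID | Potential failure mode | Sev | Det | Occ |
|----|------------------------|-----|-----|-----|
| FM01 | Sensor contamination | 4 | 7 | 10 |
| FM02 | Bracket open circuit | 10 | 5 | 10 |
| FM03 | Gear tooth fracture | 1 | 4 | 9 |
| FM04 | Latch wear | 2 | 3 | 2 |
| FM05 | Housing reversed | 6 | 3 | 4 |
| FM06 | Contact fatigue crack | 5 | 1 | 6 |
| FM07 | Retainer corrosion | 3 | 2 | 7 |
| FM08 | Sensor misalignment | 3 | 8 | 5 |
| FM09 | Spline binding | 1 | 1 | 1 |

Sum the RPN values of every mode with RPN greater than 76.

RPN = Severity × Occurrence × Detection:
  FM01: 4 × 10 × 7 = 280
  FM02: 10 × 10 × 5 = 500
  FM03: 1 × 9 × 4 = 36
  FM04: 2 × 2 × 3 = 12
  FM05: 6 × 4 × 3 = 72
  FM06: 5 × 6 × 1 = 30
  FM07: 3 × 7 × 2 = 42
  FM08: 3 × 5 × 8 = 120
  FM09: 1 × 1 × 1 = 1
RPN > 76: FM01 (280), FM02 (500), FM08 (120).
Sum: 280 + 500 + 120 = 900.

900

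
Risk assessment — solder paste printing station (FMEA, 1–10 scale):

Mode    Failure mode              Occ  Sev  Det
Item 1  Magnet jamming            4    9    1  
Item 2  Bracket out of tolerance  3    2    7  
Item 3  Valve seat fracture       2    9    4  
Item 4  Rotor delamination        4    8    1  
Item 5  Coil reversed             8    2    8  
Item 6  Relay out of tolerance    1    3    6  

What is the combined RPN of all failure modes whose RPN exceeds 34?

RPN = Severity × Occurrence × Detection:
  Item 1: 9 × 4 × 1 = 36
  Item 2: 2 × 3 × 7 = 42
  Item 3: 9 × 2 × 4 = 72
  Item 4: 8 × 4 × 1 = 32
  Item 5: 2 × 8 × 8 = 128
  Item 6: 3 × 1 × 6 = 18
RPN > 34: Item 1 (36), Item 2 (42), Item 3 (72), Item 5 (128).
Sum: 36 + 42 + 72 + 128 = 278.

278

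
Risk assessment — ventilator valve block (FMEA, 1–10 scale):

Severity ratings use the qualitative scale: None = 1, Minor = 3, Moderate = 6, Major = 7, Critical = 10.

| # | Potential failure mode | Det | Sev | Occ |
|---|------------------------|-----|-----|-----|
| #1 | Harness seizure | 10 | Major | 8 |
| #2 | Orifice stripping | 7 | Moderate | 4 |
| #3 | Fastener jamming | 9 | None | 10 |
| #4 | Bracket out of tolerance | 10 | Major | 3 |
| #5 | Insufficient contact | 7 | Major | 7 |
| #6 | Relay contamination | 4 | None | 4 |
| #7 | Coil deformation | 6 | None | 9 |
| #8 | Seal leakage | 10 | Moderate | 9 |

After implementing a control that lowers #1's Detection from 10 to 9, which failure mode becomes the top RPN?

#8

RPN = Severity × Occurrence × Detection:
  #1: 7 × 8 × 10 = 560
  #2: 6 × 4 × 7 = 168
  #3: 1 × 10 × 9 = 90
  #4: 7 × 3 × 10 = 210
  #5: 7 × 7 × 7 = 343
  #6: 1 × 4 × 4 = 16
  #7: 1 × 9 × 6 = 54
  #8: 6 × 9 × 10 = 540
After action: #1 → 7 × 8 × 9 = 504.
Revised RPNs: #8=540, #1=504, #5=343, #4=210, #2=168, #3=90, #7=54, #6=16.
Highest is now #8 (540).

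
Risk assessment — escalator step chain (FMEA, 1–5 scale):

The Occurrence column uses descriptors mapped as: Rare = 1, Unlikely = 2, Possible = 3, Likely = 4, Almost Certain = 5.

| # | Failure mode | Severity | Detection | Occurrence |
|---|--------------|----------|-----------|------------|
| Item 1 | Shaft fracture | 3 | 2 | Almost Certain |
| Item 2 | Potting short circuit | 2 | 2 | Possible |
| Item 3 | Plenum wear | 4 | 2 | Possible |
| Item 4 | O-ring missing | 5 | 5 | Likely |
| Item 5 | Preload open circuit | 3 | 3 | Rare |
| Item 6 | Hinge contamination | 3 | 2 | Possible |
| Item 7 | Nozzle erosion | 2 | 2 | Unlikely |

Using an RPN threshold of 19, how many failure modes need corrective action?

3

RPN = Severity × Occurrence × Detection:
  Item 1: 3 × 5 × 2 = 30
  Item 2: 2 × 3 × 2 = 12
  Item 3: 4 × 3 × 2 = 24
  Item 4: 5 × 4 × 5 = 100
  Item 5: 3 × 1 × 3 = 9
  Item 6: 3 × 3 × 2 = 18
  Item 7: 2 × 2 × 2 = 8
Modes with RPN ≥ 19: Item 1 (30), Item 3 (24), Item 4 (100) → 3.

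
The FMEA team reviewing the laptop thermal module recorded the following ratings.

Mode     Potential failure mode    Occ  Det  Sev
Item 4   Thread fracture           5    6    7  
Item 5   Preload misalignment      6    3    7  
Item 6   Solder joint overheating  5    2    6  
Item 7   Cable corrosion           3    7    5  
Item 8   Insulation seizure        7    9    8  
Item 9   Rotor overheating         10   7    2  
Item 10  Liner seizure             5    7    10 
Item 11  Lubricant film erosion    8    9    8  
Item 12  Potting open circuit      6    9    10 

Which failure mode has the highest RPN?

RPN = Severity × Occurrence × Detection:
  Item 4: 7 × 5 × 6 = 210
  Item 5: 7 × 6 × 3 = 126
  Item 6: 6 × 5 × 2 = 60
  Item 7: 5 × 3 × 7 = 105
  Item 8: 8 × 7 × 9 = 504
  Item 9: 2 × 10 × 7 = 140
  Item 10: 10 × 5 × 7 = 350
  Item 11: 8 × 8 × 9 = 576
  Item 12: 10 × 6 × 9 = 540
Highest RPN is 576 → Item 11.

Item 11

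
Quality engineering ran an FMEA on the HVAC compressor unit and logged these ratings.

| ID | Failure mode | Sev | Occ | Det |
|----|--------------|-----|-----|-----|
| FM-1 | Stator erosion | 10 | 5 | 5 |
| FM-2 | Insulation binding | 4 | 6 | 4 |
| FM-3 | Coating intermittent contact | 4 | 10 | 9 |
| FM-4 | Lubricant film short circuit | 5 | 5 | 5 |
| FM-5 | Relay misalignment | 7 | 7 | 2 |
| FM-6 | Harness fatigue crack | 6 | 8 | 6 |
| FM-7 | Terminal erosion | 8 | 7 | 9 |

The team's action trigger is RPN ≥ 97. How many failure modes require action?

RPN = Severity × Occurrence × Detection:
  FM-1: 10 × 5 × 5 = 250
  FM-2: 4 × 6 × 4 = 96
  FM-3: 4 × 10 × 9 = 360
  FM-4: 5 × 5 × 5 = 125
  FM-5: 7 × 7 × 2 = 98
  FM-6: 6 × 8 × 6 = 288
  FM-7: 8 × 7 × 9 = 504
Modes with RPN ≥ 97: FM-1 (250), FM-3 (360), FM-4 (125), FM-5 (98), FM-6 (288), FM-7 (504) → 6.

6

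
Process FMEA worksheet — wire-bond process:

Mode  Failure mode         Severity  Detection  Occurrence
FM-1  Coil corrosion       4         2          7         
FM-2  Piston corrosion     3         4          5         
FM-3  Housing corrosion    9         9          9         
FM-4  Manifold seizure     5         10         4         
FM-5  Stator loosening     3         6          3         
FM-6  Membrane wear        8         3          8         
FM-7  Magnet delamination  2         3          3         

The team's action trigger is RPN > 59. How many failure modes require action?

RPN = Severity × Occurrence × Detection:
  FM-1: 4 × 7 × 2 = 56
  FM-2: 3 × 5 × 4 = 60
  FM-3: 9 × 9 × 9 = 729
  FM-4: 5 × 4 × 10 = 200
  FM-5: 3 × 3 × 6 = 54
  FM-6: 8 × 8 × 3 = 192
  FM-7: 2 × 3 × 3 = 18
Modes with RPN > 59: FM-2 (60), FM-3 (729), FM-4 (200), FM-6 (192) → 4.

4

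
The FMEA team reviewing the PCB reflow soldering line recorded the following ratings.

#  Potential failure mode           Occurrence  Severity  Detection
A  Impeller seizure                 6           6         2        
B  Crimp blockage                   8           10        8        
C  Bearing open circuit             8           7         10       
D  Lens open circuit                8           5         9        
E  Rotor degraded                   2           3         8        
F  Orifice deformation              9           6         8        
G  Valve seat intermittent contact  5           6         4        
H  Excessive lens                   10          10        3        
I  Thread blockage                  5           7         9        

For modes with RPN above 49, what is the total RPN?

2799

RPN = Severity × Occurrence × Detection:
  A: 6 × 6 × 2 = 72
  B: 10 × 8 × 8 = 640
  C: 7 × 8 × 10 = 560
  D: 5 × 8 × 9 = 360
  E: 3 × 2 × 8 = 48
  F: 6 × 9 × 8 = 432
  G: 6 × 5 × 4 = 120
  H: 10 × 10 × 3 = 300
  I: 7 × 5 × 9 = 315
RPN > 49: A (72), B (640), C (560), D (360), F (432), G (120), H (300), I (315).
Sum: 72 + 640 + 560 + 360 + 432 + 120 + 300 + 315 = 2799.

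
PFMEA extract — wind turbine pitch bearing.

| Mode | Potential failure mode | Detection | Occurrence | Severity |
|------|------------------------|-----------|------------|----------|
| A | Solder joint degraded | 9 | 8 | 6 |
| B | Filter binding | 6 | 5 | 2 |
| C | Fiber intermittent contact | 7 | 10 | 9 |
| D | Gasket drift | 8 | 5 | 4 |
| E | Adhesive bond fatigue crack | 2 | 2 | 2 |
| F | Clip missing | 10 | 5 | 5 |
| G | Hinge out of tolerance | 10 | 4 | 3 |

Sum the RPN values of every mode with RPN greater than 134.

1472

RPN = Severity × Occurrence × Detection:
  A: 6 × 8 × 9 = 432
  B: 2 × 5 × 6 = 60
  C: 9 × 10 × 7 = 630
  D: 4 × 5 × 8 = 160
  E: 2 × 2 × 2 = 8
  F: 5 × 5 × 10 = 250
  G: 3 × 4 × 10 = 120
RPN > 134: A (432), C (630), D (160), F (250).
Sum: 432 + 630 + 160 + 250 = 1472.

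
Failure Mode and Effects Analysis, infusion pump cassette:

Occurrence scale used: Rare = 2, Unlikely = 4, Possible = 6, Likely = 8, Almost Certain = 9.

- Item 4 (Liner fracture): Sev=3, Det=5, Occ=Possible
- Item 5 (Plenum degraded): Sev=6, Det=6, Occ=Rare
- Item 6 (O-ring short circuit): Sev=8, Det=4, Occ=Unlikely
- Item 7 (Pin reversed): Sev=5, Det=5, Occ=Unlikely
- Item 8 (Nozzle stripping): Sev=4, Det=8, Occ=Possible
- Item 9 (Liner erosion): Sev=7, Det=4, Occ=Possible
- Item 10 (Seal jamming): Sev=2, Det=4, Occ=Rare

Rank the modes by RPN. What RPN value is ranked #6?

RPN = Severity × Occurrence × Detection:
  Item 4: 3 × 6 × 5 = 90
  Item 5: 6 × 2 × 6 = 72
  Item 6: 8 × 4 × 4 = 128
  Item 7: 5 × 4 × 5 = 100
  Item 8: 4 × 6 × 8 = 192
  Item 9: 7 × 6 × 4 = 168
  Item 10: 2 × 2 × 4 = 16
Sorted descending: 192, 168, 128, 100, 90, 72, 16.
The sixth-highest RPN is 72 (Item 5).

72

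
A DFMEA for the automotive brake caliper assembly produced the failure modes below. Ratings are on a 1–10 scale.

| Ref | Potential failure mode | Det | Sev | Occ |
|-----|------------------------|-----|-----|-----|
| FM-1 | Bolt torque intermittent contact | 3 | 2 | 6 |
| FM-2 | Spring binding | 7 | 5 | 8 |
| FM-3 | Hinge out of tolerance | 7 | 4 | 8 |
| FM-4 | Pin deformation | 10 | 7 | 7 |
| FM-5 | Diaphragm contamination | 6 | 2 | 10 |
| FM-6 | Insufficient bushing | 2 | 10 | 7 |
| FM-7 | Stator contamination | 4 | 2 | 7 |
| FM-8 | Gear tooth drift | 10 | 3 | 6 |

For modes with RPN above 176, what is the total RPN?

RPN = Severity × Occurrence × Detection:
  FM-1: 2 × 6 × 3 = 36
  FM-2: 5 × 8 × 7 = 280
  FM-3: 4 × 8 × 7 = 224
  FM-4: 7 × 7 × 10 = 490
  FM-5: 2 × 10 × 6 = 120
  FM-6: 10 × 7 × 2 = 140
  FM-7: 2 × 7 × 4 = 56
  FM-8: 3 × 6 × 10 = 180
RPN > 176: FM-2 (280), FM-3 (224), FM-4 (490), FM-8 (180).
Sum: 280 + 224 + 490 + 180 = 1174.

1174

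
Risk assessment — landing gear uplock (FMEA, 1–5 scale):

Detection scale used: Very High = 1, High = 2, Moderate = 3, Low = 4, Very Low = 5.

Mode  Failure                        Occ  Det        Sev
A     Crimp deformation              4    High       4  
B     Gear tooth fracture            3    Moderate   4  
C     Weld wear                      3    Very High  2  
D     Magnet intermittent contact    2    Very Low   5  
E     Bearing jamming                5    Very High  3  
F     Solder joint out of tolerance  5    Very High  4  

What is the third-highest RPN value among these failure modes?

RPN = Severity × Occurrence × Detection:
  A: 4 × 4 × 2 = 32
  B: 4 × 3 × 3 = 36
  C: 2 × 3 × 1 = 6
  D: 5 × 2 × 5 = 50
  E: 3 × 5 × 1 = 15
  F: 4 × 5 × 1 = 20
Sorted descending: 50, 36, 32, 20, 15, 6.
The third-highest RPN is 32 (A).

32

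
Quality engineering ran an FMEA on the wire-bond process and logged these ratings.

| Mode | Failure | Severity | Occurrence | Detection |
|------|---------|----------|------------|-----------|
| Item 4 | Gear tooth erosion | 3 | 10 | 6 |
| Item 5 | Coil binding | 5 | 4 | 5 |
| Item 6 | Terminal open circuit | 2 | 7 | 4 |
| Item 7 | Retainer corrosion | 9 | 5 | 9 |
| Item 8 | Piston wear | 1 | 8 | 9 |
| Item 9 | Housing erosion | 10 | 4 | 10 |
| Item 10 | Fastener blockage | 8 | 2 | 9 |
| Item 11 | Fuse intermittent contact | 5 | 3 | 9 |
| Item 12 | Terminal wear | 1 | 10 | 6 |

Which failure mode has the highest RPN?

Item 7

RPN = Severity × Occurrence × Detection:
  Item 4: 3 × 10 × 6 = 180
  Item 5: 5 × 4 × 5 = 100
  Item 6: 2 × 7 × 4 = 56
  Item 7: 9 × 5 × 9 = 405
  Item 8: 1 × 8 × 9 = 72
  Item 9: 10 × 4 × 10 = 400
  Item 10: 8 × 2 × 9 = 144
  Item 11: 5 × 3 × 9 = 135
  Item 12: 1 × 10 × 6 = 60
Highest RPN is 405 → Item 7.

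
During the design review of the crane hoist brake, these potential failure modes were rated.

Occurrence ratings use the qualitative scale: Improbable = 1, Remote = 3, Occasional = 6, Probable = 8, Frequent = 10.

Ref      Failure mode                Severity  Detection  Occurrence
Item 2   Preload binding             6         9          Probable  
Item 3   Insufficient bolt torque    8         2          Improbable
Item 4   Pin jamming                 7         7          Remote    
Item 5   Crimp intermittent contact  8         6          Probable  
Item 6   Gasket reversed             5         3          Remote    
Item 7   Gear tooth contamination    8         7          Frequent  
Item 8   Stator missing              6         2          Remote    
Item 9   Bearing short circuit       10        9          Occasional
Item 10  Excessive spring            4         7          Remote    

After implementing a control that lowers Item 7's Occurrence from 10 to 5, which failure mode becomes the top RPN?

Item 9

RPN = Severity × Occurrence × Detection:
  Item 2: 6 × 8 × 9 = 432
  Item 3: 8 × 1 × 2 = 16
  Item 4: 7 × 3 × 7 = 147
  Item 5: 8 × 8 × 6 = 384
  Item 6: 5 × 3 × 3 = 45
  Item 7: 8 × 10 × 7 = 560
  Item 8: 6 × 3 × 2 = 36
  Item 9: 10 × 6 × 9 = 540
  Item 10: 4 × 3 × 7 = 84
After action: Item 7 → 8 × 5 × 7 = 280.
Revised RPNs: Item 9=540, Item 2=432, Item 5=384, Item 7=280, Item 4=147, Item 10=84, Item 6=45, Item 8=36, Item 3=16.
Highest is now Item 9 (540).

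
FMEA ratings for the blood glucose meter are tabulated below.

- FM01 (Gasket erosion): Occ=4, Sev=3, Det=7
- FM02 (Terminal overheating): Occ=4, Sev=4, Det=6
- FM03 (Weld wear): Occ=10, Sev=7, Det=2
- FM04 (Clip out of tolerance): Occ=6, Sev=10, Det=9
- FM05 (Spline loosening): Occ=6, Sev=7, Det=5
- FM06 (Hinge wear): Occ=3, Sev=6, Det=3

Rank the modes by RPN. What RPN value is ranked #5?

RPN = Severity × Occurrence × Detection:
  FM01: 3 × 4 × 7 = 84
  FM02: 4 × 4 × 6 = 96
  FM03: 7 × 10 × 2 = 140
  FM04: 10 × 6 × 9 = 540
  FM05: 7 × 6 × 5 = 210
  FM06: 6 × 3 × 3 = 54
Sorted descending: 540, 210, 140, 96, 84, 54.
The fifth-highest RPN is 84 (FM01).

84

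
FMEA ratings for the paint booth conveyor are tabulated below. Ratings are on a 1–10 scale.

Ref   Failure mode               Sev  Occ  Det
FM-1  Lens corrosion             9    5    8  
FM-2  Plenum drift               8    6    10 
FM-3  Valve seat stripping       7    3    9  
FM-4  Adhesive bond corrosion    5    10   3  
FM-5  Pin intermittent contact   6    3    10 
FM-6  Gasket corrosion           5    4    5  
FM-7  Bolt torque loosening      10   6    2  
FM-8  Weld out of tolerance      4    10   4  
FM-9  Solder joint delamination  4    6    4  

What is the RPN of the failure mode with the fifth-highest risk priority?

160

RPN = Severity × Occurrence × Detection:
  FM-1: 9 × 5 × 8 = 360
  FM-2: 8 × 6 × 10 = 480
  FM-3: 7 × 3 × 9 = 189
  FM-4: 5 × 10 × 3 = 150
  FM-5: 6 × 3 × 10 = 180
  FM-6: 5 × 4 × 5 = 100
  FM-7: 10 × 6 × 2 = 120
  FM-8: 4 × 10 × 4 = 160
  FM-9: 4 × 6 × 4 = 96
Sorted descending: 480, 360, 189, 180, 160, 150, 120, 100, 96.
The fifth-highest RPN is 160 (FM-8).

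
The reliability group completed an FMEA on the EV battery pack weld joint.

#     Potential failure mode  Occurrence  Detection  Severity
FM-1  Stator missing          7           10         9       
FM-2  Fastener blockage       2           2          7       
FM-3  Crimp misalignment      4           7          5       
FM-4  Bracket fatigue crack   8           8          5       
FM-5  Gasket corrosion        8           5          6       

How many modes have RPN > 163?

3

RPN = Severity × Occurrence × Detection:
  FM-1: 9 × 7 × 10 = 630
  FM-2: 7 × 2 × 2 = 28
  FM-3: 5 × 4 × 7 = 140
  FM-4: 5 × 8 × 8 = 320
  FM-5: 6 × 8 × 5 = 240
Modes with RPN > 163: FM-1 (630), FM-4 (320), FM-5 (240) → 3.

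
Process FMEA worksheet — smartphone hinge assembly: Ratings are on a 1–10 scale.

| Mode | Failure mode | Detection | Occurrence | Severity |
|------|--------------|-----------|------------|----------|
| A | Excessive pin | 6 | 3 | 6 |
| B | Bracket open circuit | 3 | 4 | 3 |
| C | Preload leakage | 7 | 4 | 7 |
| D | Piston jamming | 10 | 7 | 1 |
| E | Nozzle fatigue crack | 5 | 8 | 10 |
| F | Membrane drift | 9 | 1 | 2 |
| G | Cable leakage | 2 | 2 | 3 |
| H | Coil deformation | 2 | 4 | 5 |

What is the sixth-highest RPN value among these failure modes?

36

RPN = Severity × Occurrence × Detection:
  A: 6 × 3 × 6 = 108
  B: 3 × 4 × 3 = 36
  C: 7 × 4 × 7 = 196
  D: 1 × 7 × 10 = 70
  E: 10 × 8 × 5 = 400
  F: 2 × 1 × 9 = 18
  G: 3 × 2 × 2 = 12
  H: 5 × 4 × 2 = 40
Sorted descending: 400, 196, 108, 70, 40, 36, 18, 12.
The sixth-highest RPN is 36 (B).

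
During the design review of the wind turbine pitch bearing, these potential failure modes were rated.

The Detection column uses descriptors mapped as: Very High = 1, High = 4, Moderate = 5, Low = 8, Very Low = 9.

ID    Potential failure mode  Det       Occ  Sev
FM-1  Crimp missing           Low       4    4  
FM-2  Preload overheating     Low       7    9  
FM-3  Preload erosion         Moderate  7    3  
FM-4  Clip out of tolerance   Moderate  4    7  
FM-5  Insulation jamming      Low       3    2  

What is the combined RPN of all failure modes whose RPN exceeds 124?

RPN = Severity × Occurrence × Detection:
  FM-1: 4 × 4 × 8 = 128
  FM-2: 9 × 7 × 8 = 504
  FM-3: 3 × 7 × 5 = 105
  FM-4: 7 × 4 × 5 = 140
  FM-5: 2 × 3 × 8 = 48
RPN > 124: FM-1 (128), FM-2 (504), FM-4 (140).
Sum: 128 + 504 + 140 = 772.

772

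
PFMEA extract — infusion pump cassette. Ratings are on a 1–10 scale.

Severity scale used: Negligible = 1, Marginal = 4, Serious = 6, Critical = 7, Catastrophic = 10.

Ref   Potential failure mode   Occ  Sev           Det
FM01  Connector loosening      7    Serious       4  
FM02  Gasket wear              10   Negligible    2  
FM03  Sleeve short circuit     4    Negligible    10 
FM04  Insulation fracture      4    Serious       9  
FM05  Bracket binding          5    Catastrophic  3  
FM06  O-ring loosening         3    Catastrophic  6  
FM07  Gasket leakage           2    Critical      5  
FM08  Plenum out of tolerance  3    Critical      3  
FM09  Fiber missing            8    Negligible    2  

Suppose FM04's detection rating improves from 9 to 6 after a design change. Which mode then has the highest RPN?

RPN = Severity × Occurrence × Detection:
  FM01: 6 × 7 × 4 = 168
  FM02: 1 × 10 × 2 = 20
  FM03: 1 × 4 × 10 = 40
  FM04: 6 × 4 × 9 = 216
  FM05: 10 × 5 × 3 = 150
  FM06: 10 × 3 × 6 = 180
  FM07: 7 × 2 × 5 = 70
  FM08: 7 × 3 × 3 = 63
  FM09: 1 × 8 × 2 = 16
After action: FM04 → 6 × 4 × 6 = 144.
Revised RPNs: FM06=180, FM01=168, FM05=150, FM04=144, FM07=70, FM08=63, FM03=40, FM02=20, FM09=16.
Highest is now FM06 (180).

FM06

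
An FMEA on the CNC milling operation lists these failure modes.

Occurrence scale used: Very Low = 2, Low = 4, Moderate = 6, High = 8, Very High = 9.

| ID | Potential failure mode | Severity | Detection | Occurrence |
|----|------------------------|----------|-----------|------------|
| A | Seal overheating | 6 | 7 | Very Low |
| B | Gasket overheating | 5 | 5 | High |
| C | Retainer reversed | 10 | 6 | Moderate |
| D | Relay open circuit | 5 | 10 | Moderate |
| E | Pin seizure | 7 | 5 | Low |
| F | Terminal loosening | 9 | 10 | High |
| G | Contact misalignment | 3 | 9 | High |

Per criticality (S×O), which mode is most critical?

F

Criticality = Severity × Occurrence:
  A: 6 × 2 = 12
  B: 5 × 8 = 40
  C: 10 × 6 = 60
  D: 5 × 6 = 30
  E: 7 × 4 = 28
  F: 9 × 8 = 72
  G: 3 × 8 = 24
Highest criticality is 72 → F.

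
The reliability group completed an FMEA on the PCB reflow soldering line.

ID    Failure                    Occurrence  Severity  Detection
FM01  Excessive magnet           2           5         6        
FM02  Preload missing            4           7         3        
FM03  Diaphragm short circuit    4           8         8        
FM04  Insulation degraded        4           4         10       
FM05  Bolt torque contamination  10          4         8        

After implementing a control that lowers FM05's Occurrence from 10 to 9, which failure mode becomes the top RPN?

FM05

RPN = Severity × Occurrence × Detection:
  FM01: 5 × 2 × 6 = 60
  FM02: 7 × 4 × 3 = 84
  FM03: 8 × 4 × 8 = 256
  FM04: 4 × 4 × 10 = 160
  FM05: 4 × 10 × 8 = 320
After action: FM05 → 4 × 9 × 8 = 288.
Revised RPNs: FM05=288, FM03=256, FM04=160, FM02=84, FM01=60.
Highest is now FM05 (288).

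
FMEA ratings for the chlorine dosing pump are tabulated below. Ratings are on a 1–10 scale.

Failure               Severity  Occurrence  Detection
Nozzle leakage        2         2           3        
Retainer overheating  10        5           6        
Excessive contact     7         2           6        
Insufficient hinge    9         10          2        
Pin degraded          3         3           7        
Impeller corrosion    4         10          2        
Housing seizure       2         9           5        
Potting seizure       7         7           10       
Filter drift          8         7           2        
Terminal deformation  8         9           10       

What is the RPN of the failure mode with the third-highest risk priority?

300

RPN = Severity × Occurrence × Detection:
  Nozzle leakage: 2 × 2 × 3 = 12
  Retainer overheating: 10 × 5 × 6 = 300
  Excessive contact: 7 × 2 × 6 = 84
  Insufficient hinge: 9 × 10 × 2 = 180
  Pin degraded: 3 × 3 × 7 = 63
  Impeller corrosion: 4 × 10 × 2 = 80
  Housing seizure: 2 × 9 × 5 = 90
  Potting seizure: 7 × 7 × 10 = 490
  Filter drift: 8 × 7 × 2 = 112
  Terminal deformation: 8 × 9 × 10 = 720
Sorted descending: 720, 490, 300, 180, 112, 90, 84, 80, 63, 12.
The third-highest RPN is 300 (Retainer overheating).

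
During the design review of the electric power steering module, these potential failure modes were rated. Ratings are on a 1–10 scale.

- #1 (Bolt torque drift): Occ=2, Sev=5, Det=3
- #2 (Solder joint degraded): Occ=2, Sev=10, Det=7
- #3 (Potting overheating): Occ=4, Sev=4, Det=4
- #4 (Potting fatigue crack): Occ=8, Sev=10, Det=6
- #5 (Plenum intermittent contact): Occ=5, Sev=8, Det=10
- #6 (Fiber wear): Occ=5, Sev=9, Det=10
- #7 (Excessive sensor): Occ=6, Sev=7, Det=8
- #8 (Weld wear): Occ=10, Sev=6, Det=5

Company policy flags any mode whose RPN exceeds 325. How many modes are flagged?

4

RPN = Severity × Occurrence × Detection:
  #1: 5 × 2 × 3 = 30
  #2: 10 × 2 × 7 = 140
  #3: 4 × 4 × 4 = 64
  #4: 10 × 8 × 6 = 480
  #5: 8 × 5 × 10 = 400
  #6: 9 × 5 × 10 = 450
  #7: 7 × 6 × 8 = 336
  #8: 6 × 10 × 5 = 300
Modes with RPN > 325: #4 (480), #5 (400), #6 (450), #7 (336) → 4.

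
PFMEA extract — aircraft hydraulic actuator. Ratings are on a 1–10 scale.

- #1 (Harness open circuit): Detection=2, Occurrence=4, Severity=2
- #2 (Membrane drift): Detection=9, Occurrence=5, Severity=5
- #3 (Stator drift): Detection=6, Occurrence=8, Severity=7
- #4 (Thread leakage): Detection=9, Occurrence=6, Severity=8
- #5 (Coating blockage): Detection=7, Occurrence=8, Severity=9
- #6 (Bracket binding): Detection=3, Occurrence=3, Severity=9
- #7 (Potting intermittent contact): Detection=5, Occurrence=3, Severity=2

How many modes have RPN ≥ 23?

6

RPN = Severity × Occurrence × Detection:
  #1: 2 × 4 × 2 = 16
  #2: 5 × 5 × 9 = 225
  #3: 7 × 8 × 6 = 336
  #4: 8 × 6 × 9 = 432
  #5: 9 × 8 × 7 = 504
  #6: 9 × 3 × 3 = 81
  #7: 2 × 3 × 5 = 30
Modes with RPN ≥ 23: #2 (225), #3 (336), #4 (432), #5 (504), #6 (81), #7 (30) → 6.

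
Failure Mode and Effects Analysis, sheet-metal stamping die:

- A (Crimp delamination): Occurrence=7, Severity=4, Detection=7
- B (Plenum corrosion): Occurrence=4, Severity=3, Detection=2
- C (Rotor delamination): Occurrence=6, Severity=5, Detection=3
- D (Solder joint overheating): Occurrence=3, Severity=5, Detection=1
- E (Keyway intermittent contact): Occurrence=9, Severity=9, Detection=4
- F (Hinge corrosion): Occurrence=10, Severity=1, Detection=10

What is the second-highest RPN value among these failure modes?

RPN = Severity × Occurrence × Detection:
  A: 4 × 7 × 7 = 196
  B: 3 × 4 × 2 = 24
  C: 5 × 6 × 3 = 90
  D: 5 × 3 × 1 = 15
  E: 9 × 9 × 4 = 324
  F: 1 × 10 × 10 = 100
Sorted descending: 324, 196, 100, 90, 24, 15.
The second-highest RPN is 196 (A).

196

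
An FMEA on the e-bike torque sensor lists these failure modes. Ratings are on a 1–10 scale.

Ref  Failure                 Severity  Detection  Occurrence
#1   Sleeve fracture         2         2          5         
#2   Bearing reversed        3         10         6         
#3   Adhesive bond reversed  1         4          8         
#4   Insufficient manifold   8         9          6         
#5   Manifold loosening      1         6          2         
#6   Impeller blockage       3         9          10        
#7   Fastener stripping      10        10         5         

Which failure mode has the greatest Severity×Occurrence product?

#7

Criticality = Severity × Occurrence:
  #1: 2 × 5 = 10
  #2: 3 × 6 = 18
  #3: 1 × 8 = 8
  #4: 8 × 6 = 48
  #5: 1 × 2 = 2
  #6: 3 × 10 = 30
  #7: 10 × 5 = 50
Highest criticality is 50 → #7.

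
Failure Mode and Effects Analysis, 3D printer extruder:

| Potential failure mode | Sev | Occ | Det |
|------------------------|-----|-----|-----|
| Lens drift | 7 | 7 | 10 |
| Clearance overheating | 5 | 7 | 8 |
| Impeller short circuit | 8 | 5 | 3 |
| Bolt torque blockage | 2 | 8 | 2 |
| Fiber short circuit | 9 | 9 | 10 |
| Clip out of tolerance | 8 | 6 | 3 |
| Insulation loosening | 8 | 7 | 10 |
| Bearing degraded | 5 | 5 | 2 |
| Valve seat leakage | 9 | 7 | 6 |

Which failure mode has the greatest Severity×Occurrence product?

Fiber short circuit

Criticality = Severity × Occurrence:
  Lens drift: 7 × 7 = 49
  Clearance overheating: 5 × 7 = 35
  Impeller short circuit: 8 × 5 = 40
  Bolt torque blockage: 2 × 8 = 16
  Fiber short circuit: 9 × 9 = 81
  Clip out of tolerance: 8 × 6 = 48
  Insulation loosening: 8 × 7 = 56
  Bearing degraded: 5 × 5 = 25
  Valve seat leakage: 9 × 7 = 63
Highest criticality is 81 → Fiber short circuit.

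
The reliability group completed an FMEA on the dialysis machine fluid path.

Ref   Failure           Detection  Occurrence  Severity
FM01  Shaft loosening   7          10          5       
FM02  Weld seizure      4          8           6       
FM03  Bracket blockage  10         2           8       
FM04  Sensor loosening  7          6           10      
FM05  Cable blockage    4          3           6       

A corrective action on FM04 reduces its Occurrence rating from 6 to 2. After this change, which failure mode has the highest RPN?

RPN = Severity × Occurrence × Detection:
  FM01: 5 × 10 × 7 = 350
  FM02: 6 × 8 × 4 = 192
  FM03: 8 × 2 × 10 = 160
  FM04: 10 × 6 × 7 = 420
  FM05: 6 × 3 × 4 = 72
After action: FM04 → 10 × 2 × 7 = 140.
Revised RPNs: FM01=350, FM02=192, FM03=160, FM04=140, FM05=72.
Highest is now FM01 (350).

FM01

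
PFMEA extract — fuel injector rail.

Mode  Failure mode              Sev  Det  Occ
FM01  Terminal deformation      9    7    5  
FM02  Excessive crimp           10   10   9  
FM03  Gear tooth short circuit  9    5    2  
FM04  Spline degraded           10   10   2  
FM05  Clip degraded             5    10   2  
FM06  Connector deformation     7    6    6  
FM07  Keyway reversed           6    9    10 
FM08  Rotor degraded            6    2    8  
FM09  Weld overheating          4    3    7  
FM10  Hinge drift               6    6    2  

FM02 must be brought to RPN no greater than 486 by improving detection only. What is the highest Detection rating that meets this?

FM02: S=10, O=9, D=10 → current RPN = 900.
Fixed product = 90. Need 90 × D ≤ 486, so D ≤ 486/90 = 5.40.
Maximum integer Detection rating = 5 (gives RPN 450; D=6 would give 540 > 486).

5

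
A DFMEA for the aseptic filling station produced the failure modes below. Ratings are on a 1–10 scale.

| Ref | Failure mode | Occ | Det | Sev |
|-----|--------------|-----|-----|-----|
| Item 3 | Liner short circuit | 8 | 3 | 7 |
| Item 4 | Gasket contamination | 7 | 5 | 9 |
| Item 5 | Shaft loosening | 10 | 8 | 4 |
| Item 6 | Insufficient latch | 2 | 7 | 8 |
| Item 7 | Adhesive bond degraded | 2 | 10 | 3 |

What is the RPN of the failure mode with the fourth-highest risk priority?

RPN = Severity × Occurrence × Detection:
  Item 3: 7 × 8 × 3 = 168
  Item 4: 9 × 7 × 5 = 315
  Item 5: 4 × 10 × 8 = 320
  Item 6: 8 × 2 × 7 = 112
  Item 7: 3 × 2 × 10 = 60
Sorted descending: 320, 315, 168, 112, 60.
The fourth-highest RPN is 112 (Item 6).

112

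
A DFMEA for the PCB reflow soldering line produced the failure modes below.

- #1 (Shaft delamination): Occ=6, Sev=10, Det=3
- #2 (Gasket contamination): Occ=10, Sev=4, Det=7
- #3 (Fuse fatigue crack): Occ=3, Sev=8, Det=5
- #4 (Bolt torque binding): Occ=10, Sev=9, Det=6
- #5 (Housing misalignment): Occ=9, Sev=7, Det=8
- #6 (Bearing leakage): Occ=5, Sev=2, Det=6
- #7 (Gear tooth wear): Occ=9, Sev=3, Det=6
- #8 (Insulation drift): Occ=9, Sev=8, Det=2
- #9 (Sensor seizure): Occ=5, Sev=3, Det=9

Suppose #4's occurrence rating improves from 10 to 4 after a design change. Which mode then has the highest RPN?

#5

RPN = Severity × Occurrence × Detection:
  #1: 10 × 6 × 3 = 180
  #2: 4 × 10 × 7 = 280
  #3: 8 × 3 × 5 = 120
  #4: 9 × 10 × 6 = 540
  #5: 7 × 9 × 8 = 504
  #6: 2 × 5 × 6 = 60
  #7: 3 × 9 × 6 = 162
  #8: 8 × 9 × 2 = 144
  #9: 3 × 5 × 9 = 135
After action: #4 → 9 × 4 × 6 = 216.
Revised RPNs: #5=504, #2=280, #4=216, #1=180, #7=162, #8=144, #9=135, #3=120, #6=60.
Highest is now #5 (504).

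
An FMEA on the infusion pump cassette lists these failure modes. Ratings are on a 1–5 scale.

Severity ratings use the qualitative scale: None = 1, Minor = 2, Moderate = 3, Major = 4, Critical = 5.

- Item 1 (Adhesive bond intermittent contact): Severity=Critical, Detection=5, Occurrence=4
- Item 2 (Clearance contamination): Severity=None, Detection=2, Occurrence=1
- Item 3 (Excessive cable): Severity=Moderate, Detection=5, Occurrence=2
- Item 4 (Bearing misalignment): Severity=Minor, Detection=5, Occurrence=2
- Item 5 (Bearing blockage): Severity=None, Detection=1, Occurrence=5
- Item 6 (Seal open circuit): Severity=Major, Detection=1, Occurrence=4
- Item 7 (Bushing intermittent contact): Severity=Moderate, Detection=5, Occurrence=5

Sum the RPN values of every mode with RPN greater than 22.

RPN = Severity × Occurrence × Detection:
  Item 1: 5 × 4 × 5 = 100
  Item 2: 1 × 1 × 2 = 2
  Item 3: 3 × 2 × 5 = 30
  Item 4: 2 × 2 × 5 = 20
  Item 5: 1 × 5 × 1 = 5
  Item 6: 4 × 4 × 1 = 16
  Item 7: 3 × 5 × 5 = 75
RPN > 22: Item 1 (100), Item 3 (30), Item 7 (75).
Sum: 100 + 30 + 75 = 205.

205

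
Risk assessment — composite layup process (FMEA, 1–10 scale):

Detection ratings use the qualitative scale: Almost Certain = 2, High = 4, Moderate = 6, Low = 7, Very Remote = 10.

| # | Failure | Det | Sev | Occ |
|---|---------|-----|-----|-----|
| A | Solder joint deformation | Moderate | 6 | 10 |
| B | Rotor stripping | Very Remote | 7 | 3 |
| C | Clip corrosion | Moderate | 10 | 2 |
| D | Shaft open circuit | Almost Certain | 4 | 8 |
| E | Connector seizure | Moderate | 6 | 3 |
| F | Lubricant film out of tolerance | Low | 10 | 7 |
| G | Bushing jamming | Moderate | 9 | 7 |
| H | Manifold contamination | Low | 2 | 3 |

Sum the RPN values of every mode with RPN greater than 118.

1558

RPN = Severity × Occurrence × Detection:
  A: 6 × 10 × 6 = 360
  B: 7 × 3 × 10 = 210
  C: 10 × 2 × 6 = 120
  D: 4 × 8 × 2 = 64
  E: 6 × 3 × 6 = 108
  F: 10 × 7 × 7 = 490
  G: 9 × 7 × 6 = 378
  H: 2 × 3 × 7 = 42
RPN > 118: A (360), B (210), C (120), F (490), G (378).
Sum: 360 + 210 + 120 + 490 + 378 = 1558.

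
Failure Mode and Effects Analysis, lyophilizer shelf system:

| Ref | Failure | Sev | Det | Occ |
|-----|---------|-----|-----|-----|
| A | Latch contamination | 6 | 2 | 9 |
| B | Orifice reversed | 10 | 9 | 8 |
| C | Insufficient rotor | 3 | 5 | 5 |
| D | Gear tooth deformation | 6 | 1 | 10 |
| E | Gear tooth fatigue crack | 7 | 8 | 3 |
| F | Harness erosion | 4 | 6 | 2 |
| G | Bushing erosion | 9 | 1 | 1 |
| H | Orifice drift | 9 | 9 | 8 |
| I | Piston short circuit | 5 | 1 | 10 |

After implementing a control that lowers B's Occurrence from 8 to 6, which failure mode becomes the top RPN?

RPN = Severity × Occurrence × Detection:
  A: 6 × 9 × 2 = 108
  B: 10 × 8 × 9 = 720
  C: 3 × 5 × 5 = 75
  D: 6 × 10 × 1 = 60
  E: 7 × 3 × 8 = 168
  F: 4 × 2 × 6 = 48
  G: 9 × 1 × 1 = 9
  H: 9 × 8 × 9 = 648
  I: 5 × 10 × 1 = 50
After action: B → 10 × 6 × 9 = 540.
Revised RPNs: H=648, B=540, E=168, A=108, C=75, D=60, I=50, F=48, G=9.
Highest is now H (648).

H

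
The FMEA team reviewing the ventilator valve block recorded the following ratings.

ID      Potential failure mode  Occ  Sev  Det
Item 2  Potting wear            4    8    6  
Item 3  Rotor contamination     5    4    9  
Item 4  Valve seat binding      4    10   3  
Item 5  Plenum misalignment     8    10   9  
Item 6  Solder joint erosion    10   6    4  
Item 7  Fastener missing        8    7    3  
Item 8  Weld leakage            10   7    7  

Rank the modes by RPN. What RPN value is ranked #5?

RPN = Severity × Occurrence × Detection:
  Item 2: 8 × 4 × 6 = 192
  Item 3: 4 × 5 × 9 = 180
  Item 4: 10 × 4 × 3 = 120
  Item 5: 10 × 8 × 9 = 720
  Item 6: 6 × 10 × 4 = 240
  Item 7: 7 × 8 × 3 = 168
  Item 8: 7 × 10 × 7 = 490
Sorted descending: 720, 490, 240, 192, 180, 168, 120.
The fifth-highest RPN is 180 (Item 3).

180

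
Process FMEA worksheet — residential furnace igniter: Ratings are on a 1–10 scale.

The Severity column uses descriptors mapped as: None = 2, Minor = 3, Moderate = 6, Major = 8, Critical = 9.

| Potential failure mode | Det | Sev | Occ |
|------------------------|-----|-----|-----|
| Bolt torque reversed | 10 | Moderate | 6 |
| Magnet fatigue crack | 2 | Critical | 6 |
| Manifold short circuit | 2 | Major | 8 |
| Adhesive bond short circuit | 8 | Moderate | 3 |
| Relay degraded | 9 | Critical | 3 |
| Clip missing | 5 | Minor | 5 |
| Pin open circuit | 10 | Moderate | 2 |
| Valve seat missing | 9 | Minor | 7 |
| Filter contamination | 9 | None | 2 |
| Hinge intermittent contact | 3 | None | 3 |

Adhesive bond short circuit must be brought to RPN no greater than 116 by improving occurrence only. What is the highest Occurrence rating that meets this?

2

Adhesive bond short circuit: S=6, O=3, D=8 → current RPN = 144.
Fixed product = 48. Need 48 × O ≤ 116, so O ≤ 116/48 = 2.42.
Maximum integer Occurrence rating = 2 (gives RPN 96; O=3 would give 144 > 116).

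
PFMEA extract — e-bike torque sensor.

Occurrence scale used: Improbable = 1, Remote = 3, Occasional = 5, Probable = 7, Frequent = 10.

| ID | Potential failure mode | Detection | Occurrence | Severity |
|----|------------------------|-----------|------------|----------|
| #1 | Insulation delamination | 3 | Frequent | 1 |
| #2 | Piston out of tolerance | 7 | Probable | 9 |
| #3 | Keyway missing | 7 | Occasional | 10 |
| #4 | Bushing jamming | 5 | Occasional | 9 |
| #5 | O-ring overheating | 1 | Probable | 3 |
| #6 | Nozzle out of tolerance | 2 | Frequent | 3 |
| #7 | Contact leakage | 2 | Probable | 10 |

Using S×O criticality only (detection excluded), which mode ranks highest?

#7

Criticality = Severity × Occurrence:
  #1: 1 × 10 = 10
  #2: 9 × 7 = 63
  #3: 10 × 5 = 50
  #4: 9 × 5 = 45
  #5: 3 × 7 = 21
  #6: 3 × 10 = 30
  #7: 10 × 7 = 70
Highest criticality is 70 → #7.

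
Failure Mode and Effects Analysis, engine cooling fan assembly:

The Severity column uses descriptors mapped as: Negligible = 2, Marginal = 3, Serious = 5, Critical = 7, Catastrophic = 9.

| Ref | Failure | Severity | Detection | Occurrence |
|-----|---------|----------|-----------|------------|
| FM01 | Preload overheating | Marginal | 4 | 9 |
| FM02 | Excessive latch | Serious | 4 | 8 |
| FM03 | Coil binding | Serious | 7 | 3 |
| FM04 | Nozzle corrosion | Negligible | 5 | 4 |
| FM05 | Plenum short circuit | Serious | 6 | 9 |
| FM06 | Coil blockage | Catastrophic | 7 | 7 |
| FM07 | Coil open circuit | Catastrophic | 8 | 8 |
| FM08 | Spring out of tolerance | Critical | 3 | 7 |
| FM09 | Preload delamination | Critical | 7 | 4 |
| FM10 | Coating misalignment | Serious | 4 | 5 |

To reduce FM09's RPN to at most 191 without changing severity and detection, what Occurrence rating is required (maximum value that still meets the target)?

3

FM09: S=7, O=4, D=7 → current RPN = 196.
Fixed product = 49. Need 49 × O ≤ 191, so O ≤ 191/49 = 3.90.
Maximum integer Occurrence rating = 3 (gives RPN 147; O=4 would give 196 > 191).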